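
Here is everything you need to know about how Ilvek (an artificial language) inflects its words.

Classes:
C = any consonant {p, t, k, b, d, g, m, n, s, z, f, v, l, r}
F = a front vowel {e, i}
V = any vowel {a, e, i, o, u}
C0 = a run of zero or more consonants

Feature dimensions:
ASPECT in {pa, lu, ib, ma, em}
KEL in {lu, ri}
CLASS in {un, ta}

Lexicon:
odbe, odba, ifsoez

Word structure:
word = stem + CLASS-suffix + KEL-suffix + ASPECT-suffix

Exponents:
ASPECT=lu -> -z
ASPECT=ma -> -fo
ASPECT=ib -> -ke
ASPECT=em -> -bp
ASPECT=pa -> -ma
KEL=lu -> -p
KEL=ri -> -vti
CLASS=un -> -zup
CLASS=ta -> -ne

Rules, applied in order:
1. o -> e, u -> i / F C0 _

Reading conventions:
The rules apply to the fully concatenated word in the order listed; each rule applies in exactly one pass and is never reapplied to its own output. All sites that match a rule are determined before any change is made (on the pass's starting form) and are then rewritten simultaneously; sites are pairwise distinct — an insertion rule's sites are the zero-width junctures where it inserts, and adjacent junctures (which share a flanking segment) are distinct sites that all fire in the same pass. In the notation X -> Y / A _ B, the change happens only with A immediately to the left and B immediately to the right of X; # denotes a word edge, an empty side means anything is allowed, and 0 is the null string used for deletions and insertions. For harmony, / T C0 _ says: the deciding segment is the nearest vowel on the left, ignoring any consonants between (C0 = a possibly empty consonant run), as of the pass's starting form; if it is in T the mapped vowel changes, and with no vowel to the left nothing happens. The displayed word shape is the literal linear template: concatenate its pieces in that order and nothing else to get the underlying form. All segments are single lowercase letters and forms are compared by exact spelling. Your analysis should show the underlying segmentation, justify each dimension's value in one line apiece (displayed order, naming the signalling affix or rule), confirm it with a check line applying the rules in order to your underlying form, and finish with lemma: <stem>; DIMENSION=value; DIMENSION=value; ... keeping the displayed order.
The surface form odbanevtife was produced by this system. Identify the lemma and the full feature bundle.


underlying: odba-ne-vti-fo
ASPECT=ma - signalled by the affix -fo
KEL=ri - signalled by the affix -vti
CLASS=ta - signalled by the affix -ne
check: odbanevtifo -> odbanevtife
lemma: odba; ASPECT=ma; KEL=ri; CLASS=ta


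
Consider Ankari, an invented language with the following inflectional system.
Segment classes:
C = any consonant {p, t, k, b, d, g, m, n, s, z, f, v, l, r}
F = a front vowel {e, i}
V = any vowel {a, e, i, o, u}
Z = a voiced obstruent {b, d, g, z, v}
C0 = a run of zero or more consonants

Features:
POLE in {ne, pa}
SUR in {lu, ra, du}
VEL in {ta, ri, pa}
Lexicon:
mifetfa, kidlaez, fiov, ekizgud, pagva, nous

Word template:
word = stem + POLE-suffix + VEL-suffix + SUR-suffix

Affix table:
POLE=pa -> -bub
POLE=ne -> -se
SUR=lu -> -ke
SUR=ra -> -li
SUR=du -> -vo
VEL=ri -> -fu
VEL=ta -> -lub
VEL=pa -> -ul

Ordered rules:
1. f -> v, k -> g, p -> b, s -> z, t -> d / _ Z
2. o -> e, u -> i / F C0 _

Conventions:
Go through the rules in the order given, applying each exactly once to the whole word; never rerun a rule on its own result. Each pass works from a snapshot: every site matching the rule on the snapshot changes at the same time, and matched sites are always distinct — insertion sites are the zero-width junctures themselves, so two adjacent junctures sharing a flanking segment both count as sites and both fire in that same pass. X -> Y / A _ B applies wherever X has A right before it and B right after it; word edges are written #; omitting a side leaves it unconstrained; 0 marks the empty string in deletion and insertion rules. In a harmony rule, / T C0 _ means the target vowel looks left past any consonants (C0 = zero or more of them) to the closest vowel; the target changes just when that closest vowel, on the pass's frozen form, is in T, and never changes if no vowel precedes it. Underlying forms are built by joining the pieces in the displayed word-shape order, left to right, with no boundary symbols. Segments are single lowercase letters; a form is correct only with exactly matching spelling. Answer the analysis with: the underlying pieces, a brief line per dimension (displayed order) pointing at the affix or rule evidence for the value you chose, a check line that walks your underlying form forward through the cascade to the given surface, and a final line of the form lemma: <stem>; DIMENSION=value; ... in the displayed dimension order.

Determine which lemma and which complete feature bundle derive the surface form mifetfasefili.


underlying: mifetfa-se-fu-li
POLE=ne - signalled by the affix -se
SUR=ra - signalled by the affix -li
VEL=ri - signalled by the affix -fu
check: mifetfasefuli -> mifetfasefuli -> mifetfasefili
lemma: mifetfa; POLE=ne; SUR=ra; VEL=ri


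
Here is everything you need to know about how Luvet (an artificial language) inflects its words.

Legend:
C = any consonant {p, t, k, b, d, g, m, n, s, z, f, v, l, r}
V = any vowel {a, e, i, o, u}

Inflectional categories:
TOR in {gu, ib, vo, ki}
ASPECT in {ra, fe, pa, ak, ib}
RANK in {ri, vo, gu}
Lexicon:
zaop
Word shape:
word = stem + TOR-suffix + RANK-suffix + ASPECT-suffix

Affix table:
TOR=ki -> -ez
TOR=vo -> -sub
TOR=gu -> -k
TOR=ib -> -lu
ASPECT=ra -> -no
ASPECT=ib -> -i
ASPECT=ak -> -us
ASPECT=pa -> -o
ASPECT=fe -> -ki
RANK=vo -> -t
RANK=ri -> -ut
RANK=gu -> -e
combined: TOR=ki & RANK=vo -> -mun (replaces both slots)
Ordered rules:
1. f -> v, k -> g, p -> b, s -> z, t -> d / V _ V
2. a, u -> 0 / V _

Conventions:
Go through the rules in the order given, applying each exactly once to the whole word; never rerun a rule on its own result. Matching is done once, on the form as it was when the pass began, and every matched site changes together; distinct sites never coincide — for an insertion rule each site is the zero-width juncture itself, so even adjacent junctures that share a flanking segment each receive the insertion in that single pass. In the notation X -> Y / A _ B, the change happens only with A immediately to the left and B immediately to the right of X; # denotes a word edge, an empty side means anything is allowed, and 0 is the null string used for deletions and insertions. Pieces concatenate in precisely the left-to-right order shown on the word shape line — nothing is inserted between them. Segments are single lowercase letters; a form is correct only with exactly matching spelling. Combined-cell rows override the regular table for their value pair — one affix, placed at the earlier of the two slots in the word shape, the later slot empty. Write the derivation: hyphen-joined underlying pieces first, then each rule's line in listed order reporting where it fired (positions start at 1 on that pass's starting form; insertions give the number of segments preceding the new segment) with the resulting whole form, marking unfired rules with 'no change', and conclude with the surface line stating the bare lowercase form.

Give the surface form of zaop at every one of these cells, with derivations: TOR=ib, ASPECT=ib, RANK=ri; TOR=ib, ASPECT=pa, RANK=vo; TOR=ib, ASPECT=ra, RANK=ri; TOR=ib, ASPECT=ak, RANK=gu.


cell TOR=ib, ASPECT=ib, RANK=ri:
underlying: zaop-lu-ut-i
1. f -> v, k -> g, p -> b, s -> z, t -> d / V _ V: fires at position(s) 8: zaopluudi
2. a, u -> 0 / V _: fires at position(s) 7: zaopludi
surface: zaopludi

cell TOR=ib, ASPECT=pa, RANK=vo:
underlying: zaop-lu-t-o
1. f -> v, k -> g, p -> b, s -> z, t -> d / V _ V: fires at position(s) 7: zaopludo
2. a, u -> 0 / V _: no change
surface: zaopludo

cell TOR=ib, ASPECT=ra, RANK=ri:
underlying: zaop-lu-ut-no
1. f -> v, k -> g, p -> b, s -> z, t -> d / V _ V: no change
2. a, u -> 0 / V _: fires at position(s) 7: zaoplutno
surface: zaoplutno

cell TOR=ib, ASPECT=ak, RANK=gu:
underlying: zaop-lu-e-us
1. f -> v, k -> g, p -> b, s -> z, t -> d / V _ V: no change
2. a, u -> 0 / V _: fires at position(s) 8: zaoplues
surface: zaoplues


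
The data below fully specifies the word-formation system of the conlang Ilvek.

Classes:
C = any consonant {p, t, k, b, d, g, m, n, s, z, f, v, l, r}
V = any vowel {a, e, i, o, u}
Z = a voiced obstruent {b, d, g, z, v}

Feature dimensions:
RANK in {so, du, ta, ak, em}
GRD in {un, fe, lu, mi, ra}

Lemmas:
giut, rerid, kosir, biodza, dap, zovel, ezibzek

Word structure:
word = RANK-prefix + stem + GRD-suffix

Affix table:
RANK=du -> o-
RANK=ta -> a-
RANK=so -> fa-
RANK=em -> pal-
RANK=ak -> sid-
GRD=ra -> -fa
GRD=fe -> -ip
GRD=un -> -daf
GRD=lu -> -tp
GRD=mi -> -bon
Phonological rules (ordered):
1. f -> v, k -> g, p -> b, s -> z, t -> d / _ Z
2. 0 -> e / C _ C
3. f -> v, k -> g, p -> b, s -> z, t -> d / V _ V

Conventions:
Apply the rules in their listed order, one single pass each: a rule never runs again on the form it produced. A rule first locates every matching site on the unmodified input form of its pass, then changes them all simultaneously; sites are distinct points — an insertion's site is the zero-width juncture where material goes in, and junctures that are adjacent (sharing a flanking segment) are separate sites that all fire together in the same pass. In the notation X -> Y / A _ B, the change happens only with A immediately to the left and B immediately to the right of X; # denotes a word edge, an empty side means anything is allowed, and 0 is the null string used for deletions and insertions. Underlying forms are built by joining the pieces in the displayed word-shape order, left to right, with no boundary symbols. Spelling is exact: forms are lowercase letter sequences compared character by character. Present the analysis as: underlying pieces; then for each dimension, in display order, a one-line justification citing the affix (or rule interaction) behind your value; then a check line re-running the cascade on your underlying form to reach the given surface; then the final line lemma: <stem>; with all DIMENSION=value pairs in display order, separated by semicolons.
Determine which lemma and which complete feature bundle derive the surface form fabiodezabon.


underlying: fa-biodza-bon
RANK=so - signalled by the affix fa-
GRD=mi - signalled by the affix -bon
check: fabiodzabon -> fabiodzabon -> fabiodezabon -> fabiodezabon
lemma: biodza; RANK=so; GRD=mi


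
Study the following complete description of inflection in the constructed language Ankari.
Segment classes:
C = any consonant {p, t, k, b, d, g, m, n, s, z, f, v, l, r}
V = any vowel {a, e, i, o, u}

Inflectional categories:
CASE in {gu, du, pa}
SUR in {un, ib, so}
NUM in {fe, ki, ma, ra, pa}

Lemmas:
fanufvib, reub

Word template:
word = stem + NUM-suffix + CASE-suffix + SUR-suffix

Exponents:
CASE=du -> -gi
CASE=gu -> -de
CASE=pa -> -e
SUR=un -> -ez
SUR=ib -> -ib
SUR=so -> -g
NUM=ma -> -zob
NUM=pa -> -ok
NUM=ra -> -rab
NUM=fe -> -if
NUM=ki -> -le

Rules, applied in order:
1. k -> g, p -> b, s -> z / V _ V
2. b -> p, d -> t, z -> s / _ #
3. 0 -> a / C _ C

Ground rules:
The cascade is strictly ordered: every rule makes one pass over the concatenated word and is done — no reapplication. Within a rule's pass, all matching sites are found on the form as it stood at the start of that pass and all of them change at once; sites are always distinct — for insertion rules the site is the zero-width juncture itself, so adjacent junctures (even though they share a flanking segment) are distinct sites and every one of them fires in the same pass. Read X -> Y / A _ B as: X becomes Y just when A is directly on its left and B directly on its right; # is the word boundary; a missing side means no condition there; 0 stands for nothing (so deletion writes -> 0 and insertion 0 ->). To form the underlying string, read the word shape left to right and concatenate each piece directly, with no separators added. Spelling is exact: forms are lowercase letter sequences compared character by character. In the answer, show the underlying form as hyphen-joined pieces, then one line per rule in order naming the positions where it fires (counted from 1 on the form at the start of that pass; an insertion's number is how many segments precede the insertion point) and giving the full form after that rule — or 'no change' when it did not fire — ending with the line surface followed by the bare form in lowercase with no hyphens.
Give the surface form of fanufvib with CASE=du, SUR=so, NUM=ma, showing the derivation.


underlying: fanufvib-zob-gi-g
1. k -> g, p -> b, s -> z / V _ V: no change
2. b -> p, d -> t, z -> s / _ #: no change
3. 0 -> a / C _ C: inserts after position(s) 5, 8, 11: fanufavibazobagig
surface: fanufavibazobagig


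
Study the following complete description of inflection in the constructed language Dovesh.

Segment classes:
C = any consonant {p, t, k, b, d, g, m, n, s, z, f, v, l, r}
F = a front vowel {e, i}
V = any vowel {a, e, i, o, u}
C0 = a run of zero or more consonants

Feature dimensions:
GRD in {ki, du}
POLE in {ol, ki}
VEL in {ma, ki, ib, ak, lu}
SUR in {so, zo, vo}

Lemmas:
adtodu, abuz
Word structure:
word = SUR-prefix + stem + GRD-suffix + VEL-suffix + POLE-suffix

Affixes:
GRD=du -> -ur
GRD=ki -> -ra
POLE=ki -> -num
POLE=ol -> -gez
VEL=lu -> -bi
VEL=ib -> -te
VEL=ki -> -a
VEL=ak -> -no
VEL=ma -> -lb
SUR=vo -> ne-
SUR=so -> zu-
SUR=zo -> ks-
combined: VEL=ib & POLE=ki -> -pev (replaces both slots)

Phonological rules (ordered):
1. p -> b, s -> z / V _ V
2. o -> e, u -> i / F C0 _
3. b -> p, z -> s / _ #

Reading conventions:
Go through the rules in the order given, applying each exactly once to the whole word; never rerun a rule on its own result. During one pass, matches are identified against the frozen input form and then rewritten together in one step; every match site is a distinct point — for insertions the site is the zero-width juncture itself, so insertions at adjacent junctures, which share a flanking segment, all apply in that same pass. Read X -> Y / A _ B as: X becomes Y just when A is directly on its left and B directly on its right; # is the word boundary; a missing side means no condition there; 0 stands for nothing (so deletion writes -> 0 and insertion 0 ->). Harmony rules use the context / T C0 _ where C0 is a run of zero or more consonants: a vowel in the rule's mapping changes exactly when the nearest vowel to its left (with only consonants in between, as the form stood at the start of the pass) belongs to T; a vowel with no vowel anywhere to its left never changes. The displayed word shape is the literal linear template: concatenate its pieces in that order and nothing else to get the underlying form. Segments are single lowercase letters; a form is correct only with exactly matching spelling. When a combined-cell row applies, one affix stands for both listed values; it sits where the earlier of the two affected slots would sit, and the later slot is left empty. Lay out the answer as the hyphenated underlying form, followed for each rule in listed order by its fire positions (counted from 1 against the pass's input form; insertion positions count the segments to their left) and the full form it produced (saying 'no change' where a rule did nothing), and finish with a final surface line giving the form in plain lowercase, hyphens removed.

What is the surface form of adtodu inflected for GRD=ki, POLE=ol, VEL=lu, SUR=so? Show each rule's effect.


underlying: zu-adtodu-ra-bi-gez
1. p -> b, s -> z / V _ V: no change
2. o -> e, u -> i / F C0 _: no change
3. b -> p, z -> s / _ #: fires at position(s) 15: zuadtodurabiges
surface: zuadtodurabiges


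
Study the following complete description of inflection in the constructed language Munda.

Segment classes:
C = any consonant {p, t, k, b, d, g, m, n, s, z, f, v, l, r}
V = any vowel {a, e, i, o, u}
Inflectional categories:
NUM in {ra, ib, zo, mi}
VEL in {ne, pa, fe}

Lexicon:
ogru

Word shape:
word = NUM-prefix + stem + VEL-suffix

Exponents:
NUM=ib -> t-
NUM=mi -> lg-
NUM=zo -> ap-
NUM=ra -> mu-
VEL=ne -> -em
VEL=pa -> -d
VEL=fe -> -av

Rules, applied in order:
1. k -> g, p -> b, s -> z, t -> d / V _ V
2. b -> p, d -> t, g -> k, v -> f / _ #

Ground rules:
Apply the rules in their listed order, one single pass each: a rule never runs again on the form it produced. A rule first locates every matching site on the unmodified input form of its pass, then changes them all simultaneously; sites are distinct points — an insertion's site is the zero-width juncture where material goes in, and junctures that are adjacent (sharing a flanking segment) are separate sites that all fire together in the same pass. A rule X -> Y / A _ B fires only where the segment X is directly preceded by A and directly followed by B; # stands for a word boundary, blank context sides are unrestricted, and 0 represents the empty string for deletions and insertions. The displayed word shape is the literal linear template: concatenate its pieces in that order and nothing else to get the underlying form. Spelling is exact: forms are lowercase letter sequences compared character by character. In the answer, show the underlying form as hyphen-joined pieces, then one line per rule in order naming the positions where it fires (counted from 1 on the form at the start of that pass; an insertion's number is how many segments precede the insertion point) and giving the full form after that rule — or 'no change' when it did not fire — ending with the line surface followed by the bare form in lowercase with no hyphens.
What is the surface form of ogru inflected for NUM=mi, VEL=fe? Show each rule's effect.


underlying: lg-ogru-av
1. k -> g, p -> b, s -> z, t -> d / V _ V: no change
2. b -> p, d -> t, g -> k, v -> f / _ #: fires at position(s) 8: lgogruaf
surface: lgogruaf


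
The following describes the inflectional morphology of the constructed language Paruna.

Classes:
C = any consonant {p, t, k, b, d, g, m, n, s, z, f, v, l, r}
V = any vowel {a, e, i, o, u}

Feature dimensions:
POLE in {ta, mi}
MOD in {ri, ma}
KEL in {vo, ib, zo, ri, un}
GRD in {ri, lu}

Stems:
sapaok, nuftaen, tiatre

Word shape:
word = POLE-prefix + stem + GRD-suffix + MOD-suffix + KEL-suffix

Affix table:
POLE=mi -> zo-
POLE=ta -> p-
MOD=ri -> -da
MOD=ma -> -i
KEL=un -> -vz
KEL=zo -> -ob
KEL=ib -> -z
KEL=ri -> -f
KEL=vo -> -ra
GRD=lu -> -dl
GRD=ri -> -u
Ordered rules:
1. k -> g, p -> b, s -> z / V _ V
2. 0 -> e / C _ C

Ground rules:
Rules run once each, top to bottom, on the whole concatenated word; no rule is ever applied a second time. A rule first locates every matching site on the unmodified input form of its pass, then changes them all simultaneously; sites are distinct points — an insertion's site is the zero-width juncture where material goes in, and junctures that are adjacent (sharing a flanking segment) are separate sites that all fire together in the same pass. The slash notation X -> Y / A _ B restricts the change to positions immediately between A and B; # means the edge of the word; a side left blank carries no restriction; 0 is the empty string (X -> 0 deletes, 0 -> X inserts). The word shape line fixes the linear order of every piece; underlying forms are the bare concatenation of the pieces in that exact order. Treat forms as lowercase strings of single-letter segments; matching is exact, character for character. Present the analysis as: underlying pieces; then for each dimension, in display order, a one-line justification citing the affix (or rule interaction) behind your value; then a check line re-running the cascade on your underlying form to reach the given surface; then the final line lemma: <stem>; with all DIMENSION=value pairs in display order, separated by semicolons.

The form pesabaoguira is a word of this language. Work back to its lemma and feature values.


underlying: p-sapaok-u-i-ra
POLE=ta - signalled by the affix p-
MOD=ma - signalled by the affix -i
KEL=vo - signalled by the affix -ra
GRD=ri - signalled by the affix -u
check: psapaokuira -> psabaoguira -> pesabaoguira
lemma: sapaok; POLE=ta; MOD=ma; KEL=vo; GRD=ri


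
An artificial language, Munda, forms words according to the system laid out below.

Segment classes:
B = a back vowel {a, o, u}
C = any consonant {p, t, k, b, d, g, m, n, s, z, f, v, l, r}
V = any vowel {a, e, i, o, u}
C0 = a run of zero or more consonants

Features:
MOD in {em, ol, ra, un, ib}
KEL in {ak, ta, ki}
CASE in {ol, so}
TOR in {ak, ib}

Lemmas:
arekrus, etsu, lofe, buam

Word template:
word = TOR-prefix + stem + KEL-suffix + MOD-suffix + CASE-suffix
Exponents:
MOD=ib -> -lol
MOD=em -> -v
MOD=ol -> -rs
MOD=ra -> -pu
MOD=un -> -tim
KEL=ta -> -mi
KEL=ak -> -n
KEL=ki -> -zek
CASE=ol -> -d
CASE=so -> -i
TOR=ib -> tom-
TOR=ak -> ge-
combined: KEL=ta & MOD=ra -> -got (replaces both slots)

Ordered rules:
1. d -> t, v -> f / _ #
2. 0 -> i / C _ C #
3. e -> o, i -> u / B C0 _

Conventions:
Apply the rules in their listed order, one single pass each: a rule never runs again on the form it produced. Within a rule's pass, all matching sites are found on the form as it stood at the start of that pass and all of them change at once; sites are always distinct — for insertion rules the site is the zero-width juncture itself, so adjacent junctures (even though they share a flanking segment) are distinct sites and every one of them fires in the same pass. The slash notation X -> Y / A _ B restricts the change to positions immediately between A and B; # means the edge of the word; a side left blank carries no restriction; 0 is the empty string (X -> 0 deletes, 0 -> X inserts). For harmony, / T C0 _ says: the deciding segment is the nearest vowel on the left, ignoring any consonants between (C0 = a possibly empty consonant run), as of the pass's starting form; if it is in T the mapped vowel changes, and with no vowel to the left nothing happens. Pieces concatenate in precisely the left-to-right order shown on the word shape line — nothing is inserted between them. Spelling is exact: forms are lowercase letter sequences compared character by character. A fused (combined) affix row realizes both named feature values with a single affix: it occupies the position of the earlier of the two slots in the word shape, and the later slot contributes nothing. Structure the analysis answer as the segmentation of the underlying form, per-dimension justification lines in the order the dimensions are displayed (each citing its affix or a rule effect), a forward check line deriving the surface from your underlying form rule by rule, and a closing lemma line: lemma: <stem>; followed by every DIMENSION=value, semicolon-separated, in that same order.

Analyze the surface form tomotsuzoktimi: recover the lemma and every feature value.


underlying: tom-etsu-zek-tim-i
MOD=un - signalled by the affix -tim
KEL=ki - signalled by the affix -zek
CASE=so - signalled by the affix -i
TOR=ib - signalled by the affix tom-
check: tometsuzektimi -> tometsuzektimi -> tometsuzektimi -> tomotsuzoktimi
lemma: etsu; MOD=un; KEL=ki; CASE=so; TOR=ib


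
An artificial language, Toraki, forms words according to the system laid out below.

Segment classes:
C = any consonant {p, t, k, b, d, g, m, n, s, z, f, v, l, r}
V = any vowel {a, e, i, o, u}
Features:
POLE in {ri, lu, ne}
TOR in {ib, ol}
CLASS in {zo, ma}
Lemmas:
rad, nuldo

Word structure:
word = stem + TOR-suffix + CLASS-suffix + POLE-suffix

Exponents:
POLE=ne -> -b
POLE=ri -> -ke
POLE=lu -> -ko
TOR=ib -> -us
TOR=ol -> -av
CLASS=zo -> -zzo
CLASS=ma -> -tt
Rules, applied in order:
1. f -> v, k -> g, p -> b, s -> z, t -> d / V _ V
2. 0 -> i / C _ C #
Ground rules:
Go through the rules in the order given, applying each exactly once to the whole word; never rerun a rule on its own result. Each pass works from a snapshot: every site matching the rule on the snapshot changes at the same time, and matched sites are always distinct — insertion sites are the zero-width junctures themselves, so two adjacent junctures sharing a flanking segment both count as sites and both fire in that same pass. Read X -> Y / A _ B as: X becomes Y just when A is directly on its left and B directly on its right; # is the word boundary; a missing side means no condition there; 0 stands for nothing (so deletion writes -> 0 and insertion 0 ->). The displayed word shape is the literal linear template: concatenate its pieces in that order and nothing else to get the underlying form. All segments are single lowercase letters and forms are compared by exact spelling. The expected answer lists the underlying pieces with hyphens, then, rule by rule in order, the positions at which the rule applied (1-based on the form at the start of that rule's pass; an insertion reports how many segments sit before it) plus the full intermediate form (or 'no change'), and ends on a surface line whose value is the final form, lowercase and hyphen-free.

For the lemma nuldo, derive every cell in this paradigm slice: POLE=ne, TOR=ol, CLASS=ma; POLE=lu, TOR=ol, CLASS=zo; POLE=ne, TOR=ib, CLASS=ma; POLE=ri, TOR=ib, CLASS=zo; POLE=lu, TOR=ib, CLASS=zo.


cell POLE=ne, TOR=ol, CLASS=ma:
underlying: nuldo-av-tt-b
1. f -> v, k -> g, p -> b, s -> z, t -> d / V _ V: no change
2. 0 -> i / C _ C #: inserts after position(s) 9: nuldoavttib
surface: nuldoavttib

cell POLE=lu, TOR=ol, CLASS=zo:
underlying: nuldo-av-zzo-ko
1. f -> v, k -> g, p -> b, s -> z, t -> d / V _ V: fires at position(s) 11: nuldoavzzogo
2. 0 -> i / C _ C #: no change
surface: nuldoavzzogo

cell POLE=ne, TOR=ib, CLASS=ma:
underlying: nuldo-us-tt-b
1. f -> v, k -> g, p -> b, s -> z, t -> d / V _ V: no change
2. 0 -> i / C _ C #: inserts after position(s) 9: nuldousttib
surface: nuldousttib

cell POLE=ri, TOR=ib, CLASS=zo:
underlying: nuldo-us-zzo-ke
1. f -> v, k -> g, p -> b, s -> z, t -> d / V _ V: fires at position(s) 11: nuldouszzoge
2. 0 -> i / C _ C #: no change
surface: nuldouszzoge

cell POLE=lu, TOR=ib, CLASS=zo:
underlying: nuldo-us-zzo-ko
1. f -> v, k -> g, p -> b, s -> z, t -> d / V _ V: fires at position(s) 11: nuldouszzogo
2. 0 -> i / C _ C #: no change
surface: nuldouszzogo


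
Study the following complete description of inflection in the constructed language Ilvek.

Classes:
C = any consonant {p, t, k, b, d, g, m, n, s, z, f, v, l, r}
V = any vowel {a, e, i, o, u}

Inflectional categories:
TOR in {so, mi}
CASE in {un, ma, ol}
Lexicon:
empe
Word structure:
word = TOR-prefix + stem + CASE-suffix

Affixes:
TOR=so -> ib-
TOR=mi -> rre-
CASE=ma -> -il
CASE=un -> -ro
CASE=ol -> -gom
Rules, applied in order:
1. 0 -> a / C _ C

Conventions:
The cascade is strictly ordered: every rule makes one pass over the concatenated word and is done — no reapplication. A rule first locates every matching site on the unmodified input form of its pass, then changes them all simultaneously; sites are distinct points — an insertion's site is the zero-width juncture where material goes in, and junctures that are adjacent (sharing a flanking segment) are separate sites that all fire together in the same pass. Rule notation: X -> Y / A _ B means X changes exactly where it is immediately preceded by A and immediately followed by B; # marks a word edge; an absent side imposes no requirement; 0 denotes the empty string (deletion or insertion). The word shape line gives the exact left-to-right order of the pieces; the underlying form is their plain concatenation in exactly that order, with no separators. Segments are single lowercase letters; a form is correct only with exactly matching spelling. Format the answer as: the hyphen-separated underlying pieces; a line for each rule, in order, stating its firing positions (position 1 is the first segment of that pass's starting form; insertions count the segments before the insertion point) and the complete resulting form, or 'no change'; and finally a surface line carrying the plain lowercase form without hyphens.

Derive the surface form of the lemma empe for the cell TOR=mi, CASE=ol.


underlying: rre-empe-gom
1. 0 -> a / C _ C: inserts after position(s) 1, 5: rareemapegom
surface: rareemapegom


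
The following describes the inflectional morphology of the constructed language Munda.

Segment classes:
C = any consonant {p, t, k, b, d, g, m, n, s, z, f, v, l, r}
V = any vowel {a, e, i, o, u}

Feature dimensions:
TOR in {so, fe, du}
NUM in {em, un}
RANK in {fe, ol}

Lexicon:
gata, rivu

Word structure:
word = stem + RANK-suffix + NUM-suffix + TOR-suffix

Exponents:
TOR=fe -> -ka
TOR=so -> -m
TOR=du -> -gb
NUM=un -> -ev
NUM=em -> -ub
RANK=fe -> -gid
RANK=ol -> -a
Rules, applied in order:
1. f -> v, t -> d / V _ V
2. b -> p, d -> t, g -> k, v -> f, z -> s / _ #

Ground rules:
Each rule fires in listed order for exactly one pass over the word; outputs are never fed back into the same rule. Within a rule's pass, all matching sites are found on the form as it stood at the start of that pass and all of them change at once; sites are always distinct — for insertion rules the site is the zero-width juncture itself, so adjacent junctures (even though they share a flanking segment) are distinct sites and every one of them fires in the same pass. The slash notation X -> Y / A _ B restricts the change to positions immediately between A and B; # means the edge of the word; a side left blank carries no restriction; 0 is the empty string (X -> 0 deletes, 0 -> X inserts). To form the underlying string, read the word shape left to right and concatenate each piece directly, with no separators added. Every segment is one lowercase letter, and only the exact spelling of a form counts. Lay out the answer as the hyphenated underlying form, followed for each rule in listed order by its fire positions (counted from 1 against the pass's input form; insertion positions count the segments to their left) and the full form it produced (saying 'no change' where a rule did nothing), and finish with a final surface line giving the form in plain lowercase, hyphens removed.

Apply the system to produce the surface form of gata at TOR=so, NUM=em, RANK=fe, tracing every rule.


underlying: gata-gid-ub-m
1. f -> v, t -> d / V _ V: fires at position(s) 3: gadagidubm
2. b -> p, d -> t, g -> k, v -> f, z -> s / _ #: no change
surface: gadagidubm


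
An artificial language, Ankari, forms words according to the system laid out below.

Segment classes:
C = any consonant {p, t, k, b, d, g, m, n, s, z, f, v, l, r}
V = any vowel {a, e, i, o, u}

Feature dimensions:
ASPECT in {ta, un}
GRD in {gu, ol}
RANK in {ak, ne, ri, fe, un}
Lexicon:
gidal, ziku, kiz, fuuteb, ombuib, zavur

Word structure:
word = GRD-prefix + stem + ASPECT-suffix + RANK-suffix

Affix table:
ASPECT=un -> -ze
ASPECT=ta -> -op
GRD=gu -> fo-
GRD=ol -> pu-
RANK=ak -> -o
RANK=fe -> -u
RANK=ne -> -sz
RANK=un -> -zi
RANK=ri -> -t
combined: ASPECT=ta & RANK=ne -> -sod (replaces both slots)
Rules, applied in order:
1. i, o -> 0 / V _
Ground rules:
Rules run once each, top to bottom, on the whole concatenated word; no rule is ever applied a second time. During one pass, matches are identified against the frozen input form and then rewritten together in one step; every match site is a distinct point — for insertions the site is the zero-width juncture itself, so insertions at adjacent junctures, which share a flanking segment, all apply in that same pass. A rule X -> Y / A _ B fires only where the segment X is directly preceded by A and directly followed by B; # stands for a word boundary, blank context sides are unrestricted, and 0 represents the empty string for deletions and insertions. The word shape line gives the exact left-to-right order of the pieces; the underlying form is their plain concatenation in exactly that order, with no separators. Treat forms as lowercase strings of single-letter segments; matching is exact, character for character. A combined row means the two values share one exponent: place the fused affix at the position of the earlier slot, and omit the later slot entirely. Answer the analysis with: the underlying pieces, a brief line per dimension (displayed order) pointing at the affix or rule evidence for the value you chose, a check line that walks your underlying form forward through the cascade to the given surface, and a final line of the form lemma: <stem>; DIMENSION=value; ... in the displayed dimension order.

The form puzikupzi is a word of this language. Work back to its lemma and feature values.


underlying: pu-ziku-op-zi
ASPECT=ta - signalled by the affix -op
GRD=ol - signalled by the affix pu-
RANK=un - signalled by the affix -zi
check: puzikuopzi -> puzikupzi
lemma: ziku; ASPECT=ta; GRD=ol; RANK=un


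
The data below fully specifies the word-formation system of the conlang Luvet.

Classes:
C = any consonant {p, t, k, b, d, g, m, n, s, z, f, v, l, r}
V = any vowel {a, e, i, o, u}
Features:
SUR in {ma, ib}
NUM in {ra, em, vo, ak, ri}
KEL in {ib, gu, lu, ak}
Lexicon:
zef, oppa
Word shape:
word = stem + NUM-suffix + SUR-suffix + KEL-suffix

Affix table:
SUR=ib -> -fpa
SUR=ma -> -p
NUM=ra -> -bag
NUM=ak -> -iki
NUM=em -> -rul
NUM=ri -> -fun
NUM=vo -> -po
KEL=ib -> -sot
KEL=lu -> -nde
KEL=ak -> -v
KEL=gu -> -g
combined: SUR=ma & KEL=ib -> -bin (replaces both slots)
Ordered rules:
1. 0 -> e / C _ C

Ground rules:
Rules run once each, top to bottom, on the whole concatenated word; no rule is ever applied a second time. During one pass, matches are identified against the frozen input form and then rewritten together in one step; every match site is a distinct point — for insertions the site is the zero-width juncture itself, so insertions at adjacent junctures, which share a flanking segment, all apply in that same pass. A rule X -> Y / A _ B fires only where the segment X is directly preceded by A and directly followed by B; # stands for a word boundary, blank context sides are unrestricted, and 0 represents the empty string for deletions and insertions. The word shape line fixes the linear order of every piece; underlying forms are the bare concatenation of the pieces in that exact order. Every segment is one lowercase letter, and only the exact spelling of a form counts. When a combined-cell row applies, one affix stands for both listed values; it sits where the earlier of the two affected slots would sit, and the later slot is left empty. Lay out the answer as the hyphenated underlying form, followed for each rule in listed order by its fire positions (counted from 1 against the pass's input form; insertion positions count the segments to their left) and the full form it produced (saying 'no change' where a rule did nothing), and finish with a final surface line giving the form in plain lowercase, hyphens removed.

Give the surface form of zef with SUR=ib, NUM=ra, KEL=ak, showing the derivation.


underlying: zef-bag-fpa-v
1. 0 -> e / C _ C: inserts after position(s) 3, 6, 7: zefebagefepav
surface: zefebagefepav


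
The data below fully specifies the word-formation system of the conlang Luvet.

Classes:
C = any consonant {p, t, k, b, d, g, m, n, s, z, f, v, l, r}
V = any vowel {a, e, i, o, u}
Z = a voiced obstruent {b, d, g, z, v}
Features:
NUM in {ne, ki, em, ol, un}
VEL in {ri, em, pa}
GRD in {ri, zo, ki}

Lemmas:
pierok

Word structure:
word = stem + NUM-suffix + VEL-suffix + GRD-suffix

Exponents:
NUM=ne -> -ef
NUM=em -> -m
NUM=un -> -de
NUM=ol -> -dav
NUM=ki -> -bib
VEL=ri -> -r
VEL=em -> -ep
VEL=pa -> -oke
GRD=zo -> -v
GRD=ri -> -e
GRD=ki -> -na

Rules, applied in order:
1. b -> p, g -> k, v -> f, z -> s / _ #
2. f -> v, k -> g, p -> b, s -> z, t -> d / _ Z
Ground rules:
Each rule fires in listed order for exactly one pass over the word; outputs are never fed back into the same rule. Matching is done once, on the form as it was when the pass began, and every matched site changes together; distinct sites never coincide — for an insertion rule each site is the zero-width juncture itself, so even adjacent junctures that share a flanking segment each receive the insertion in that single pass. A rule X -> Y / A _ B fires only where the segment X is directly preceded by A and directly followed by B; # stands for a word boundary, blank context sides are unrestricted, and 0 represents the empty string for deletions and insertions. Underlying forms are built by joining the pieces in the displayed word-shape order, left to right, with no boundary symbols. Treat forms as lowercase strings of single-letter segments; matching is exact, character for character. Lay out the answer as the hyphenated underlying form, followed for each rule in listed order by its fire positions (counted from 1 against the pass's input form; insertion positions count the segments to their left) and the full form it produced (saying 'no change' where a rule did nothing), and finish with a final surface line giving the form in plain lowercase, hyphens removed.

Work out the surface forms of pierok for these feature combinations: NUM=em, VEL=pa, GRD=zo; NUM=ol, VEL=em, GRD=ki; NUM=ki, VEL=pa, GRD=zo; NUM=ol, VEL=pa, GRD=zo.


cell NUM=em, VEL=pa, GRD=zo:
underlying: pierok-m-oke-v
1. b -> p, g -> k, v -> f, z -> s / _ #: fires at position(s) 11: pierokmokef
2. f -> v, k -> g, p -> b, s -> z, t -> d / _ Z: no change
surface: pierokmokef

cell NUM=ol, VEL=em, GRD=ki:
underlying: pierok-dav-ep-na
1. b -> p, g -> k, v -> f, z -> s / _ #: no change
2. f -> v, k -> g, p -> b, s -> z, t -> d / _ Z: fires at position(s) 6: pierogdavepna
surface: pierogdavepna

cell NUM=ki, VEL=pa, GRD=zo:
underlying: pierok-bib-oke-v
1. b -> p, g -> k, v -> f, z -> s / _ #: fires at position(s) 13: pierokbibokef
2. f -> v, k -> g, p -> b, s -> z, t -> d / _ Z: fires at position(s) 6: pierogbibokef
surface: pierogbibokef

cell NUM=ol, VEL=pa, GRD=zo:
underlying: pierok-dav-oke-v
1. b -> p, g -> k, v -> f, z -> s / _ #: fires at position(s) 13: pierokdavokef
2. f -> v, k -> g, p -> b, s -> z, t -> d / _ Z: fires at position(s) 6: pierogdavokef
surface: pierogdavokef


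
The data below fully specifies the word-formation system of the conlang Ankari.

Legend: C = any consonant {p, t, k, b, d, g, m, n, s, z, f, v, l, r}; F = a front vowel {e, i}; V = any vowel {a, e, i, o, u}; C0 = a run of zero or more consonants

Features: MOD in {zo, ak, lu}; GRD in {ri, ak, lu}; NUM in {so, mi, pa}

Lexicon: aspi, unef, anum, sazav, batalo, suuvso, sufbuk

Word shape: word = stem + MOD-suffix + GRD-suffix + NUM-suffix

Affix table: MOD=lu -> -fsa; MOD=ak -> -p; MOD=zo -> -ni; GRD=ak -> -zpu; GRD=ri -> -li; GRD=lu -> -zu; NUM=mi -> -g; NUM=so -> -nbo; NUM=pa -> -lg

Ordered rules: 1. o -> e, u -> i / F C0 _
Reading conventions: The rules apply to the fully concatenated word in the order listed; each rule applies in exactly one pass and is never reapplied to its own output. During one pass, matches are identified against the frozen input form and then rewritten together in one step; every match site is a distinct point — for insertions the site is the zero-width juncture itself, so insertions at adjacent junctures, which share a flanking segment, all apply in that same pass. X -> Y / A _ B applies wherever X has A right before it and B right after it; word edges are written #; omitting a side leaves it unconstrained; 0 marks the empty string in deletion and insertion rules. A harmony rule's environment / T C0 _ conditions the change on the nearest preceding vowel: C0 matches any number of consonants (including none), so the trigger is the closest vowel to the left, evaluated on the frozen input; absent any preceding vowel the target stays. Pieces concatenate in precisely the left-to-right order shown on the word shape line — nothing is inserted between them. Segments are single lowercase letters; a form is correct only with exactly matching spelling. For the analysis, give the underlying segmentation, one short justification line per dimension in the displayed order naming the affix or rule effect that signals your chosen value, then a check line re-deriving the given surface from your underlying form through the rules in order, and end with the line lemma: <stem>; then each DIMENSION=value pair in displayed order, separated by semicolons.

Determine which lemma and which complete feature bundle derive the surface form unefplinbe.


underlying: unef-p-li-nbo
MOD=ak - signalled by the affix -p
GRD=ri - signalled by the affix -li
NUM=so - signalled by the affix -nbo
check: unefplinbo -> unefplinbe
lemma: unef; MOD=ak; GRD=ri; NUM=so


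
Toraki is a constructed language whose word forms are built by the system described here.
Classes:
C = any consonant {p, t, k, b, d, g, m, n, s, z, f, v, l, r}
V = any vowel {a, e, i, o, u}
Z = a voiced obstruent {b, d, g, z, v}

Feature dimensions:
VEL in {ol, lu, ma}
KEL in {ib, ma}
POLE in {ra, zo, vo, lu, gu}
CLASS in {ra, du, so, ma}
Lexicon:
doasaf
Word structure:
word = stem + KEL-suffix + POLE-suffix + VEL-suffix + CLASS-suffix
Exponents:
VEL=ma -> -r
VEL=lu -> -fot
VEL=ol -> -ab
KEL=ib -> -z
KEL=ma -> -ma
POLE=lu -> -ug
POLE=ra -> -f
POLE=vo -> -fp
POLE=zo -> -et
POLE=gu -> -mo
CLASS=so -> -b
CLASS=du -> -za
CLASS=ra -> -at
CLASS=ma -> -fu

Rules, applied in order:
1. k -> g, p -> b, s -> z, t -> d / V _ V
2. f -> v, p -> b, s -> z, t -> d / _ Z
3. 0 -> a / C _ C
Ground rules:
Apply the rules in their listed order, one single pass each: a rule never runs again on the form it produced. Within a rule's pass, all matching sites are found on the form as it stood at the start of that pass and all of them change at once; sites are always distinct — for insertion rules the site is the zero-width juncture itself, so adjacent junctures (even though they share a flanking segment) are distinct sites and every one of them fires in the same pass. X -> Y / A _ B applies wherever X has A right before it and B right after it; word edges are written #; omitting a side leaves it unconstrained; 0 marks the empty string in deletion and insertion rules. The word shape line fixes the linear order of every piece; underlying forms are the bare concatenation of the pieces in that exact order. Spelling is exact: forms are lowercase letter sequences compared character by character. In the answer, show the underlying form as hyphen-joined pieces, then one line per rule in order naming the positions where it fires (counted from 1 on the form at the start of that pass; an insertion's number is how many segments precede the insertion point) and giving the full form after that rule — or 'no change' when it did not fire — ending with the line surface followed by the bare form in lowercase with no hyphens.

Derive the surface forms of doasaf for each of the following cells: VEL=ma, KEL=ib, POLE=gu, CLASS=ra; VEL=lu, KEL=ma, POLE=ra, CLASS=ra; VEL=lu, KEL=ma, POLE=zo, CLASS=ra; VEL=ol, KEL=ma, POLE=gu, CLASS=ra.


cell VEL=ma, KEL=ib, POLE=gu, CLASS=ra:
underlying: doasaf-z-mo-r-at
1. k -> g, p -> b, s -> z, t -> d / V _ V: fires at position(s) 4: doazafzmorat
2. f -> v, p -> b, s -> z, t -> d / _ Z: fires at position(s) 6: doazavzmorat
3. 0 -> a / C _ C: inserts after position(s) 6, 7: doazavazamorat
surface: doazavazamorat

cell VEL=lu, KEL=ma, POLE=ra, CLASS=ra:
underlying: doasaf-ma-f-fot-at
1. k -> g, p -> b, s -> z, t -> d / V _ V: fires at position(s) 4, 12: doazafmaffodat
2. f -> v, p -> b, s -> z, t -> d / _ Z: no change
3. 0 -> a / C _ C: inserts after position(s) 6, 9: doazafamafafodat
surface: doazafamafafodat

cell VEL=lu, KEL=ma, POLE=zo, CLASS=ra:
underlying: doasaf-ma-et-fot-at
1. k -> g, p -> b, s -> z, t -> d / V _ V: fires at position(s) 4, 13: doazafmaetfodat
2. f -> v, p -> b, s -> z, t -> d / _ Z: no change
3. 0 -> a / C _ C: inserts after position(s) 6, 10: doazafamaetafodat
surface: doazafamaetafodat

cell VEL=ol, KEL=ma, POLE=gu, CLASS=ra:
underlying: doasaf-ma-mo-ab-at
1. k -> g, p -> b, s -> z, t -> d / V _ V: fires at position(s) 4: doazafmamoabat
2. f -> v, p -> b, s -> z, t -> d / _ Z: no change
3. 0 -> a / C _ C: inserts after position(s) 6: doazafamamoabat
surface: doazafamamoabat
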